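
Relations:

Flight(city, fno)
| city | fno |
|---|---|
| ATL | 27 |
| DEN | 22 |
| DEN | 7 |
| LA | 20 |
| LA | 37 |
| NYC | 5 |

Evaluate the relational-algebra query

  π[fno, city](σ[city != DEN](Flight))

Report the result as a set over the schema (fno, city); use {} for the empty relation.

{(20, LA), (27, ATL), (37, LA), (5, NYC)}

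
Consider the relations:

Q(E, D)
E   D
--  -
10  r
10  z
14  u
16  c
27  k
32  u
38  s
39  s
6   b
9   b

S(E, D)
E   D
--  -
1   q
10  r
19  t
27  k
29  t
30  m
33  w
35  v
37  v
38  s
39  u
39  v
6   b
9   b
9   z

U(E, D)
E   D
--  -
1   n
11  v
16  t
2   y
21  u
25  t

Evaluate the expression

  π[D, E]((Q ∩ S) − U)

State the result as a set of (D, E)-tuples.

{(b, 6), (b, 9), (k, 27), (r, 10), (s, 38)}

Set intersection of the two operands is {(10, r), (27, k), (38, s), (6, b), (9, b)}.
Set difference of the two operands is {(10, r), (27, k), (38, s), (6, b), (9, b)}.
π[D, E]: project onto (D, E) → {(b, 6), (b, 9), (k, 27), (r, 10), (s, 38)}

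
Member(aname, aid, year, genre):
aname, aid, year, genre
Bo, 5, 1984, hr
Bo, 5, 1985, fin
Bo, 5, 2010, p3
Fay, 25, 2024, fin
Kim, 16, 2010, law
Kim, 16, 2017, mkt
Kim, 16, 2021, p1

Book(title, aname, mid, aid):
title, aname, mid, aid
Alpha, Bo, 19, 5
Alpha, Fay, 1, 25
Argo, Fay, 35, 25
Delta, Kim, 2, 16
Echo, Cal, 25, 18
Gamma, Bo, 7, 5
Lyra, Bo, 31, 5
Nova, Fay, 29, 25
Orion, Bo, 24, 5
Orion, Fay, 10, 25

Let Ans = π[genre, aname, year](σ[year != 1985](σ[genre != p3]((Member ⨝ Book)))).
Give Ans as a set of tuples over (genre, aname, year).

{(fin, Fay, 2024), (hr, Bo, 1984), (law, Kim, 2010), (mkt, Kim, 2017), (p1, Kim, 2021)}

Natural join on aname, aid: {(Bo, 5, 1984, hr, Alpha, 19), (Bo, 5, 1984, hr, Gamma, 7), (Bo, 5, 1984, hr, Lyra, 31), (Bo, 5, 1984, hr, Orion, 24), (Bo, 5, 1985, fin, Alpha, 19), (Bo, 5, 1985, fin, Gamma, 7), (Bo, 5, 1985, fin, Lyra, 31), (Bo, 5, 1985, fin, Orion, 24), (Bo, 5, 2010, p3, Alpha, 19), (Bo, 5, 2010, p3, Gamma, 7), (Bo, 5, 2010, p3, Lyra, 31), (Bo, 5, 2010, p3, Orion, 24), (Fay, 25, 2024, fin, Alpha, 1), (Fay, 25, 2024, fin, Argo, 35), (Fay, 25, 2024, fin, Nova, 29), (Fay, 25, 2024, fin, Orion, 10), (Kim, 16, 2010, law, Delta, 2), (Kim, 16, 2017, mkt, Delta, 2), (Kim, 16, 2021, p1, Delta, 2)}
σ[genre != p3]: keep tuples satisfying genre != p3 → {(Bo, 5, 1984, hr, Alpha, 19), (Bo, 5, 1984, hr, Gamma, 7), (Bo, 5, 1984, hr, Lyra, 31), (Bo, 5, 1984, hr, Orion, 24), (Bo, 5, 1985, fin, Alpha, 19), (Bo, 5, 1985, fin, Gamma, 7), (Bo, 5, 1985, fin, Lyra, 31), (Bo, 5, 1985, fin, Orion, 24), (Fay, 25, 2024, fin, Alpha, 1), (Fay, 25, 2024, fin, Argo, 35), (Fay, 25, 2024, fin, Nova, 29), (Fay, 25, 2024, fin, Orion, 10), (Kim, 16, 2010, law, Delta, 2), (Kim, 16, 2017, mkt, Delta, 2), (Kim, 16, 2021, p1, Delta, 2)}
σ[year != 1985]: keep tuples satisfying year != 1985 → {(Bo, 5, 1984, hr, Alpha, 19), (Bo, 5, 1984, hr, Gamma, 7), (Bo, 5, 1984, hr, Lyra, 31), (Bo, 5, 1984, hr, Orion, 24), (Fay, 25, 2024, fin, Alpha, 1), (Fay, 25, 2024, fin, Argo, 35), (Fay, 25, 2024, fin, Nova, 29), (Fay, 25, 2024, fin, Orion, 10), (Kim, 16, 2010, law, Delta, 2), (Kim, 16, 2017, mkt, Delta, 2), (Kim, 16, 2021, p1, Delta, 2)}
Keep only column(s) genre, aname, year (6 duplicate(s) eliminated): {(fin, Fay, 2024), (hr, Bo, 1984), (law, Kim, 2010), (mkt, Kim, 2017), (p1, Kim, 2021)}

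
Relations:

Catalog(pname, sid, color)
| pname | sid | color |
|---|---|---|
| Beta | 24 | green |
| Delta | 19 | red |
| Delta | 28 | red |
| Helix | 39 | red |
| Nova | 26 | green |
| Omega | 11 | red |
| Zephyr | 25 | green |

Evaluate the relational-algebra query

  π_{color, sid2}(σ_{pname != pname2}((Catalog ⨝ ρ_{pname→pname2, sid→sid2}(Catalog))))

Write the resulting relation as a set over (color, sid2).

{(green, 24), (green, 25), (green, 26), (red, 11), (red, 19), (red, 28), (red, 39)}

ρ[pname→pname2, sid→sid2]: schema becomes (pname2, sid2, color); tuples unchanged.
Natural join on color: {(Beta, 24, green, Beta, 24), (Beta, 24, green, Nova, 26), (Beta, 24, green, Zephyr, 25), (Delta, 19, red, Delta, 19), (Delta, 19, red, Delta, 28), (Delta, 19, red, Helix, 39), (Delta, 19, red, Omega, 11), (Delta, 28, red, Delta, 19), (Delta, 28, red, Delta, 28), (Delta, 28, red, Helix, 39), (Delta, 28, red, Omega, 11), (Helix, 39, red, Delta, 19), (Helix, 39, red, Delta, 28), (Helix, 39, red, Helix, 39), (Helix, 39, red, Omega, 11), (Nova, 26, green, Beta, 24), (Nova, 26, green, Nova, 26), (Nova, 26, green, Zephyr, 25), (Omega, 11, red, Delta, 19), (Omega, 11, red, Delta, 28), (Omega, 11, red, Helix, 39), (Omega, 11, red, Omega, 11), (Zephyr, 25, green, Beta, 24), (Zephyr, 25, green, Nova, 26), (Zephyr, 25, green, Zephyr, 25)}
Selection pname != pname2: {(Beta, 24, green, Nova, 26), (Beta, 24, green, Zephyr, 25), (Delta, 19, red, Helix, 39), (Delta, 19, red, Omega, 11), (Delta, 28, red, Helix, 39), (Delta, 28, red, Omega, 11), (Helix, 39, red, Delta, 19), (Helix, 39, red, Delta, 28), (Helix, 39, red, Omega, 11), (Nova, 26, green, Beta, 24), (Nova, 26, green, Zephyr, 25), (Omega, 11, red, Delta, 19), (Omega, 11, red, Delta, 28), (Omega, 11, red, Helix, 39), (Zephyr, 25, green, Beta, 24), (Zephyr, 25, green, Nova, 26)}
Projecting to color, sid2 (9 duplicate(s) eliminated): {(green, 24), (green, 25), (green, 26), (red, 11), (red, 19), (red, 28), (red, 39)}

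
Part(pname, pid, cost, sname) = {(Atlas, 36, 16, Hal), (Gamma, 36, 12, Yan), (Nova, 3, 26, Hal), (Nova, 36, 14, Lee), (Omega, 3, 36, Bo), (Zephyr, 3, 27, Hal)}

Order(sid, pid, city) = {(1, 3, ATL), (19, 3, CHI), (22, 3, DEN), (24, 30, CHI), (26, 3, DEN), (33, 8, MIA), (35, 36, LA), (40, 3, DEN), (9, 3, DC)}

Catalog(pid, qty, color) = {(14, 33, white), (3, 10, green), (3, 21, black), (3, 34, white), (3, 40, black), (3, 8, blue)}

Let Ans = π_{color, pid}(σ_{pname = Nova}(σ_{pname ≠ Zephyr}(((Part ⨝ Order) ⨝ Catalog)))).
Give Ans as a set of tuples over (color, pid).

{(black, 3), (blue, 3), (green, 3), (white, 3)}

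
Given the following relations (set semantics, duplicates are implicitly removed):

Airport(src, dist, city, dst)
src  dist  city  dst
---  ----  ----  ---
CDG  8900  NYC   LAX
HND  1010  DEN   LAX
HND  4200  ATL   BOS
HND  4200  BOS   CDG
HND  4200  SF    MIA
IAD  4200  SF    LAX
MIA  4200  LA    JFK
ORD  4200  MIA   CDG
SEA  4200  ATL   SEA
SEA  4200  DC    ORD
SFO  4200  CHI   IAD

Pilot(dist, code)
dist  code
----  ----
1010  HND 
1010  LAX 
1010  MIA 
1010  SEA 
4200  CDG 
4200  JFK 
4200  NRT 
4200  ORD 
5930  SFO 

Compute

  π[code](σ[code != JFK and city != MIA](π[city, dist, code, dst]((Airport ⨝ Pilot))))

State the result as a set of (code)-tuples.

Joining Airport and Pilot on dist yields {(HND, 1010, DEN, LAX, HND), (HND, 1010, DEN, LAX, LAX), (HND, 1010, DEN, LAX, MIA), (HND, 1010, DEN, LAX, SEA), (HND, 4200, ATL, BOS, CDG), (HND, 4200, ATL, BOS, JFK), (HND, 4200, ATL, BOS, NRT), (HND, 4200, ATL, BOS, ORD), (HND, 4200, BOS, CDG, CDG), (HND, 4200, BOS, CDG, JFK), (HND, 4200, BOS, CDG, NRT), (HND, 4200, BOS, CDG, ORD), (HND, 4200, SF, MIA, CDG), (HND, 4200, SF, MIA, JFK), (HND, 4200, SF, MIA, NRT), (HND, 4200, SF, MIA, ORD), (IAD, 4200, SF, LAX, CDG), (IAD, 4200, SF, LAX, JFK), (IAD, 4200, SF, LAX, NRT), (IAD, 4200, SF, LAX, ORD), (MIA, 4200, LA, JFK, CDG), (MIA, 4200, LA, JFK, JFK), (MIA, 4200, LA, JFK, NRT), (MIA, 4200, LA, JFK, ORD), (ORD, 4200, MIA, CDG, CDG), (ORD, 4200, MIA, CDG, JFK), (ORD, 4200, MIA, CDG, NRT), (ORD, 4200, MIA, CDG, ORD), (SEA, 4200, ATL, SEA, CDG), (SEA, 4200, ATL, SEA, JFK), (SEA, 4200, ATL, SEA, NRT), (SEA, 4200, ATL, SEA, ORD), (SEA, 4200, DC, ORD, CDG), (SEA, 4200, DC, ORD, JFK), (SEA, 4200, DC, ORD, NRT), (SEA, 4200, DC, ORD, ORD), (SFO, 4200, CHI, IAD, CDG), (SFO, 4200, CHI, IAD, JFK), (SFO, 4200, CHI, IAD, NRT), (SFO, 4200, CHI, IAD, ORD)}.
Keep only column(s) city, dist, code, dst: {(ATL, 4200, CDG, BOS), (ATL, 4200, CDG, SEA), (ATL, 4200, JFK, BOS), (ATL, 4200, JFK, SEA), (ATL, 4200, NRT, BOS), (ATL, 4200, NRT, SEA), (ATL, 4200, ORD, BOS), (ATL, 4200, ORD, SEA), (BOS, 4200, CDG, CDG), (BOS, 4200, JFK, CDG), (BOS, 4200, NRT, CDG), (BOS, 4200, ORD, CDG), (CHI, 4200, CDG, IAD), (CHI, 4200, JFK, IAD), (CHI, 4200, NRT, IAD), (CHI, 4200, ORD, IAD), (DC, 4200, CDG, ORD), (DC, 4200, JFK, ORD), (DC, 4200, NRT, ORD), (DC, 4200, ORD, ORD), (DEN, 1010, HND, LAX), (DEN, 1010, LAX, LAX), (DEN, 1010, MIA, LAX), (DEN, 1010, SEA, LAX), (LA, 4200, CDG, JFK), (LA, 4200, JFK, JFK), (LA, 4200, NRT, JFK), (LA, 4200, ORD, JFK), (MIA, 4200, CDG, CDG), (MIA, 4200, JFK, CDG), (MIA, 4200, NRT, CDG), (MIA, 4200, ORD, CDG), (SF, 4200, CDG, LAX), (SF, 4200, CDG, MIA), (SF, 4200, JFK, LAX), (SF, 4200, JFK, MIA), (SF, 4200, NRT, LAX), (SF, 4200, NRT, MIA), (SF, 4200, ORD, LAX), (SF, 4200, ORD, MIA)}
σ[code != JFK and city != MIA]: keep tuples satisfying code != JFK and city != MIA → {(ATL, 4200, CDG, BOS), (ATL, 4200, CDG, SEA), (ATL, 4200, NRT, BOS), (ATL, 4200, NRT, SEA), (ATL, 4200, ORD, BOS), (ATL, 4200, ORD, SEA), (BOS, 4200, CDG, CDG), (BOS, 4200, NRT, CDG), (BOS, 4200, ORD, CDG), (CHI, 4200, CDG, IAD), (CHI, 4200, NRT, IAD), (CHI, 4200, ORD, IAD), (DC, 4200, CDG, ORD), (DC, 4200, NRT, ORD), (DC, 4200, ORD, ORD), (DEN, 1010, HND, LAX), (DEN, 1010, LAX, LAX), (DEN, 1010, MIA, LAX), (DEN, 1010, SEA, LAX), (LA, 4200, CDG, JFK), (LA, 4200, NRT, JFK), (LA, 4200, ORD, JFK), (SF, 4200, CDG, LAX), (SF, 4200, CDG, MIA), (SF, 4200, NRT, LAX), (SF, 4200, NRT, MIA), (SF, 4200, ORD, LAX), (SF, 4200, ORD, MIA)}
Keep only column(s) code (21 duplicate(s) eliminated): {CDG, HND, LAX, MIA, NRT, ORD, SEA}

{CDG, HND, LAX, MIA, NRT, ORD, SEA}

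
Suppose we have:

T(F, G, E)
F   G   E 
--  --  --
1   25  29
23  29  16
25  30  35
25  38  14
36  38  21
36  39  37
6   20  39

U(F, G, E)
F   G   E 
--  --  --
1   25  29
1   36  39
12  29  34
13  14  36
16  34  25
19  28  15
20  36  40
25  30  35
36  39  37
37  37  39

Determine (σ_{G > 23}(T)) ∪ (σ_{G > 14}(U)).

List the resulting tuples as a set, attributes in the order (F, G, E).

{(1, 25, 29), (1, 36, 39), (12, 29, 34), (16, 34, 25), (19, 28, 15), (20, 36, 40), (23, 29, 16), (25, 30, 35), (25, 38, 14), (36, 38, 21), (36, 39, 37), (37, 37, 39)}

σ[G > 23]: keep tuples satisfying G > 23 → {(1, 25, 29), (23, 29, 16), (25, 30, 35), (25, 38, 14), (36, 38, 21), (36, 39, 37)}
σ[G > 14]: keep tuples satisfying G > 14 → {(1, 25, 29), (1, 36, 39), (12, 29, 34), (16, 34, 25), (19, 28, 15), (20, 36, 40), (25, 30, 35), (36, 39, 37), (37, 37, 39)}
Taking the union: {(1, 25, 29), (1, 36, 39), (12, 29, 34), (16, 34, 25), (19, 28, 15), (20, 36, 40), (23, 29, 16), (25, 30, 35), (25, 38, 14), (36, 38, 21), (36, 39, 37), (37, 37, 39)}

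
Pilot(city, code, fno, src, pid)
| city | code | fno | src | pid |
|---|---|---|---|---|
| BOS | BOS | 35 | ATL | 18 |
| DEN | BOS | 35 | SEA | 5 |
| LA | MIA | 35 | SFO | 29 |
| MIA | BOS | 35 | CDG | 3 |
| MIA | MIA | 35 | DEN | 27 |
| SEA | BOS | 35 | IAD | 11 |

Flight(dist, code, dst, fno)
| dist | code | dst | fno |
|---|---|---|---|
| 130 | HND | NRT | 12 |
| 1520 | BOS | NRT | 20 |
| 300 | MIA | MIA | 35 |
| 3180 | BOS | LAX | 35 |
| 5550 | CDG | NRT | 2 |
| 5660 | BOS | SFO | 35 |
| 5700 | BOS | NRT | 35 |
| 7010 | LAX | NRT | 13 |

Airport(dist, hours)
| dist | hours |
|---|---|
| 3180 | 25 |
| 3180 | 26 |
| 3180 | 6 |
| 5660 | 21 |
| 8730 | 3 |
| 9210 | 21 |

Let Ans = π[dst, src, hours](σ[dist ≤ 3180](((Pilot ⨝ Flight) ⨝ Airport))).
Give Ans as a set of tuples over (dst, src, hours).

{(LAX, ATL, 25), (LAX, ATL, 26), (LAX, ATL, 6), (LAX, CDG, 25), (LAX, CDG, 26), (LAX, CDG, 6), (LAX, IAD, 25), (LAX, IAD, 26), (LAX, IAD, 6), (LAX, SEA, 25), (LAX, SEA, 26), (LAX, SEA, 6)}

Joining Pilot and Flight on code, fno yields {(BOS, BOS, 35, ATL, 18, 3180, LAX), (BOS, BOS, 35, ATL, 18, 5660, SFO), (BOS, BOS, 35, ATL, 18, 5700, NRT), (DEN, BOS, 35, SEA, 5, 3180, LAX), (DEN, BOS, 35, SEA, 5, 5660, SFO), (DEN, BOS, 35, SEA, 5, 5700, NRT), (LA, MIA, 35, SFO, 29, 300, MIA), (MIA, BOS, 35, CDG, 3, 3180, LAX), (MIA, BOS, 35, CDG, 3, 5660, SFO), (MIA, BOS, 35, CDG, 3, 5700, NRT), (MIA, MIA, 35, DEN, 27, 300, MIA), (SEA, BOS, 35, IAD, 11, 3180, LAX), (SEA, BOS, 35, IAD, 11, 5660, SFO), (SEA, BOS, 35, IAD, 11, 5700, NRT)}.
Joining (Pilot ⨝ Flight) and Airport on dist yields {(BOS, BOS, 35, ATL, 18, 3180, LAX, 25), (BOS, BOS, 35, ATL, 18, 3180, LAX, 26), (BOS, BOS, 35, ATL, 18, 3180, LAX, 6), (BOS, BOS, 35, ATL, 18, 5660, SFO, 21), (DEN, BOS, 35, SEA, 5, 3180, LAX, 25), (DEN, BOS, 35, SEA, 5, 3180, LAX, 26), (DEN, BOS, 35, SEA, 5, 3180, LAX, 6), (DEN, BOS, 35, SEA, 5, 5660, SFO, 21), (MIA, BOS, 35, CDG, 3, 3180, LAX, 25), (MIA, BOS, 35, CDG, 3, 3180, LAX, 26), (MIA, BOS, 35, CDG, 3, 3180, LAX, 6), (MIA, BOS, 35, CDG, 3, 5660, SFO, 21), (SEA, BOS, 35, IAD, 11, 3180, LAX, 25), (SEA, BOS, 35, IAD, 11, 3180, LAX, 26), (SEA, BOS, 35, IAD, 11, 3180, LAX, 6), (SEA, BOS, 35, IAD, 11, 5660, SFO, 21)}.
Selection dist ≤ 3180: {(BOS, BOS, 35, ATL, 18, 3180, LAX, 25), (BOS, BOS, 35, ATL, 18, 3180, LAX, 26), (BOS, BOS, 35, ATL, 18, 3180, LAX, 6), (DEN, BOS, 35, SEA, 5, 3180, LAX, 25), (DEN, BOS, 35, SEA, 5, 3180, LAX, 26), (DEN, BOS, 35, SEA, 5, 3180, LAX, 6), (MIA, BOS, 35, CDG, 3, 3180, LAX, 25), (MIA, BOS, 35, CDG, 3, 3180, LAX, 26), (MIA, BOS, 35, CDG, 3, 3180, LAX, 6), (SEA, BOS, 35, IAD, 11, 3180, LAX, 25), (SEA, BOS, 35, IAD, 11, 3180, LAX, 26), (SEA, BOS, 35, IAD, 11, 3180, LAX, 6)}
π_{dst, src, hours} gives {(LAX, ATL, 25), (LAX, ATL, 26), (LAX, ATL, 6), (LAX, CDG, 25), (LAX, CDG, 26), (LAX, CDG, 6), (LAX, IAD, 25), (LAX, IAD, 26), (LAX, IAD, 6), (LAX, SEA, 25), (LAX, SEA, 26), (LAX, SEA, 6)}.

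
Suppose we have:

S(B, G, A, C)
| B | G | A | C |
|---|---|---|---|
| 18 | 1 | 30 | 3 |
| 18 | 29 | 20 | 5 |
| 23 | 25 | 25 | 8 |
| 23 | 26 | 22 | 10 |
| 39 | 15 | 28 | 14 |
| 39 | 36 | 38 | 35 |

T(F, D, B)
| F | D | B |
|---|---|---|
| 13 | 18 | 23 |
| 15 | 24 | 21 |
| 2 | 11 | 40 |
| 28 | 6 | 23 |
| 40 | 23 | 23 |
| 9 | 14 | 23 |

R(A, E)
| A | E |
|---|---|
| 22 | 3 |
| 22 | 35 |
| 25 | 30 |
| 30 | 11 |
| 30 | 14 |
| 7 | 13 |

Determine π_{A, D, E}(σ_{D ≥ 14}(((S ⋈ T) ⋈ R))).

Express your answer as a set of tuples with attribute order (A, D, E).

{(22, 14, 3), (22, 14, 35), (22, 18, 3), (22, 18, 35), (22, 23, 3), (22, 23, 35), (25, 14, 30), (25, 18, 30), (25, 23, 30)}

S ⋈ T (natural join on B): {(23, 25, 25, 8, 13, 18), (23, 25, 25, 8, 28, 6), (23, 25, 25, 8, 40, 23), (23, 25, 25, 8, 9, 14), (23, 26, 22, 10, 13, 18), (23, 26, 22, 10, 28, 6), (23, 26, 22, 10, 40, 23), (23, 26, 22, 10, 9, 14)}
(S ⋈ T) ⋈ R (natural join on A): {(23, 25, 25, 8, 13, 18, 30), (23, 25, 25, 8, 28, 6, 30), (23, 25, 25, 8, 40, 23, 30), (23, 25, 25, 8, 9, 14, 30), (23, 26, 22, 10, 13, 18, 3), (23, 26, 22, 10, 13, 18, 35), (23, 26, 22, 10, 28, 6, 3), (23, 26, 22, 10, 28, 6, 35), (23, 26, 22, 10, 40, 23, 3), (23, 26, 22, 10, 40, 23, 35), (23, 26, 22, 10, 9, 14, 3), (23, 26, 22, 10, 9, 14, 35)}
Filtering on D ≥ 14 leaves {(23, 25, 25, 8, 13, 18, 30), (23, 25, 25, 8, 40, 23, 30), (23, 25, 25, 8, 9, 14, 30), (23, 26, 22, 10, 13, 18, 3), (23, 26, 22, 10, 13, 18, 35), (23, 26, 22, 10, 40, 23, 3), (23, 26, 22, 10, 40, 23, 35), (23, 26, 22, 10, 9, 14, 3), (23, 26, 22, 10, 9, 14, 35)}.
Projecting to A, D, E: {(22, 14, 3), (22, 14, 35), (22, 18, 3), (22, 18, 35), (22, 23, 3), (22, 23, 35), (25, 14, 30), (25, 18, 30), (25, 23, 30)}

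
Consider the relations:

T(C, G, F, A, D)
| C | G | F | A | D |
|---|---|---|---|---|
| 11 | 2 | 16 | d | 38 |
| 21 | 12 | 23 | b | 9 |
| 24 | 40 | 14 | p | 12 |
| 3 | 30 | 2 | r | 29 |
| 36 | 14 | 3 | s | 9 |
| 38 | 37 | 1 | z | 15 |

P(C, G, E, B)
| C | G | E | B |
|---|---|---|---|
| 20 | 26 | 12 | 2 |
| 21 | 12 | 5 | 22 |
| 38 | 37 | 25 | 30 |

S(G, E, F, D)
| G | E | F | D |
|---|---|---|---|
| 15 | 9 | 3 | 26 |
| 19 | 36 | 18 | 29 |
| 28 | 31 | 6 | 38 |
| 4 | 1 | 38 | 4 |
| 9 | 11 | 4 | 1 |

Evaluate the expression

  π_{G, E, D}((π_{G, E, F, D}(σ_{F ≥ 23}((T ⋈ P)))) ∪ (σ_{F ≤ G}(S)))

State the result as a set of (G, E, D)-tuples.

T ⋈ P (natural join on C, G): {(21, 12, 23, b, 9, 5, 22), (38, 37, 1, z, 15, 25, 30)}
Apply σ_{F ≥ 23}; surviving tuples: {(21, 12, 23, b, 9, 5, 22)}
Projecting to G, E, F, D: {(12, 5, 23, 9)}
Apply σ_{F ≤ G}; surviving tuples: {(15, 9, 3, 26), (19, 36, 18, 29), (28, 31, 6, 38), (9, 11, 4, 1)}
Set union of the two operands is {(12, 5, 23, 9), (15, 9, 3, 26), (19, 36, 18, 29), (28, 31, 6, 38), (9, 11, 4, 1)}.
Projecting to G, E, D: {(12, 5, 9), (15, 9, 26), (19, 36, 29), (28, 31, 38), (9, 11, 1)}

{(12, 5, 9), (15, 9, 26), (19, 36, 29), (28, 31, 38), (9, 11, 1)}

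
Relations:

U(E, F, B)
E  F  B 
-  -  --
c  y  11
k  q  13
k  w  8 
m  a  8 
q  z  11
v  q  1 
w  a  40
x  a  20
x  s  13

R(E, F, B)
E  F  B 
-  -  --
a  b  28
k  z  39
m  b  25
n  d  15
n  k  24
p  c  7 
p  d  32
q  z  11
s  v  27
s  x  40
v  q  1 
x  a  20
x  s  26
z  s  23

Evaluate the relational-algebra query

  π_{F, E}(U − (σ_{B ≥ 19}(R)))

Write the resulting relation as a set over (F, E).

{(a, m), (a, w), (q, k), (q, v), (s, x), (w, k), (y, c), (z, q)}

Selection B ≥ 19: {(a, b, 28), (k, z, 39), (m, b, 25), (n, k, 24), (p, d, 32), (s, v, 27), (s, x, 40), (x, a, 20), (x, s, 26), (z, s, 23)}
Difference: {(c, y, 11), (k, q, 13), (k, w, 8), (m, a, 8), (q, z, 11), (v, q, 1), (w, a, 40), (x, a, 20), (x, s, 13)} with {(a, b, 28), (k, z, 39), (m, b, 25), (n, k, 24), (p, d, 32), (s, v, 27), (s, x, 40), (x, a, 20), (x, s, 26), (z, s, 23)} → {(c, y, 11), (k, q, 13), (k, w, 8), (m, a, 8), (q, z, 11), (v, q, 1), (w, a, 40), (x, s, 13)}
Keep only column(s) F, E: {(a, m), (a, w), (q, k), (q, v), (s, x), (w, k), (y, c), (z, q)}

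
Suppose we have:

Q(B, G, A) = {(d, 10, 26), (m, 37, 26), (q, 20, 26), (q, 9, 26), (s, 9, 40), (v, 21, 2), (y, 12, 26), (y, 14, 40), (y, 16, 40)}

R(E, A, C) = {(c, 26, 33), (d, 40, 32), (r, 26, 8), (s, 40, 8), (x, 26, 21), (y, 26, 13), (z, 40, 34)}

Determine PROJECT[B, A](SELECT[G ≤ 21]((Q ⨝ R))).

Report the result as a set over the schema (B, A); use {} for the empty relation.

{(d, 26), (q, 26), (s, 40), (y, 26), (y, 40)}

Joining Q and R on A yields {(d, 10, 26, c, 33), (d, 10, 26, r, 8), (d, 10, 26, x, 21), (d, 10, 26, y, 13), (m, 37, 26, c, 33), (m, 37, 26, r, 8), (m, 37, 26, x, 21), (m, 37, 26, y, 13), (q, 20, 26, c, 33), (q, 20, 26, r, 8), (q, 20, 26, x, 21), (q, 20, 26, y, 13), (q, 9, 26, c, 33), (q, 9, 26, r, 8), (q, 9, 26, x, 21), (q, 9, 26, y, 13), (s, 9, 40, d, 32), (s, 9, 40, s, 8), (s, 9, 40, z, 34), (y, 12, 26, c, 33), (y, 12, 26, r, 8), (y, 12, 26, x, 21), (y, 12, 26, y, 13), (y, 14, 40, d, 32), (y, 14, 40, s, 8), (y, 14, 40, z, 34), (y, 16, 40, d, 32), (y, 16, 40, s, 8), (y, 16, 40, z, 34)}.
Filtering on G ≤ 21 leaves {(d, 10, 26, c, 33), (d, 10, 26, r, 8), (d, 10, 26, x, 21), (d, 10, 26, y, 13), (q, 20, 26, c, 33), (q, 20, 26, r, 8), (q, 20, 26, x, 21), (q, 20, 26, y, 13), (q, 9, 26, c, 33), (q, 9, 26, r, 8), (q, 9, 26, x, 21), (q, 9, 26, y, 13), (s, 9, 40, d, 32), (s, 9, 40, s, 8), (s, 9, 40, z, 34), (y, 12, 26, c, 33), (y, 12, 26, r, 8), (y, 12, 26, x, 21), (y, 12, 26, y, 13), (y, 14, 40, d, 32), (y, 14, 40, s, 8), (y, 14, 40, z, 34), (y, 16, 40, d, 32), (y, 16, 40, s, 8), (y, 16, 40, z, 34)}.
Projecting to B, A (20 duplicate(s) eliminated): {(d, 26), (q, 26), (s, 40), (y, 26), (y, 40)}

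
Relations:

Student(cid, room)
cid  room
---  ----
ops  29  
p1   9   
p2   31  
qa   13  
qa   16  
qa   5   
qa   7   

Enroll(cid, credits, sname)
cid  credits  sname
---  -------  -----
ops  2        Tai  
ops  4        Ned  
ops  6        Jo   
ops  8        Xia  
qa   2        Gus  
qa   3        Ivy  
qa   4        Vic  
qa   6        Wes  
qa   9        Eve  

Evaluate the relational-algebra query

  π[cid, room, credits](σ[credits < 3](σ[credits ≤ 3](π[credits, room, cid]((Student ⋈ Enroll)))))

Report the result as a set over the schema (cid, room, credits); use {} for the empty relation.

Student ⋈ Enroll (natural join on cid): {(ops, 29, 2, Tai), (ops, 29, 4, Ned), (ops, 29, 6, Jo), (ops, 29, 8, Xia), (qa, 13, 2, Gus), (qa, 13, 3, Ivy), (qa, 13, 4, Vic), (qa, 13, 6, Wes), (qa, 13, 9, Eve), (qa, 16, 2, Gus), (qa, 16, 3, Ivy), (qa, 16, 4, Vic), (qa, 16, 6, Wes), (qa, 16, 9, Eve), (qa, 5, 2, Gus), (qa, 5, 3, Ivy), (qa, 5, 4, Vic), (qa, 5, 6, Wes), (qa, 5, 9, Eve), (qa, 7, 2, Gus), (qa, 7, 3, Ivy), (qa, 7, 4, Vic), (qa, 7, 6, Wes), (qa, 7, 9, Eve)}
π_{credits, room, cid} gives {(2, 13, qa), (2, 16, qa), (2, 29, ops), (2, 5, qa), (2, 7, qa), (3, 13, qa), (3, 16, qa), (3, 5, qa), (3, 7, qa), (4, 13, qa), (4, 16, qa), (4, 29, ops), (4, 5, qa), (4, 7, qa), (6, 13, qa), (6, 16, qa), (6, 29, ops), (6, 5, qa), (6, 7, qa), (8, 29, ops), (9, 13, qa), (9, 16, qa), (9, 5, qa), (9, 7, qa)}.
Apply σ_{credits ≤ 3}; surviving tuples: {(2, 13, qa), (2, 16, qa), (2, 29, ops), (2, 5, qa), (2, 7, qa), (3, 13, qa), (3, 16, qa), (3, 5, qa), (3, 7, qa)}
Apply σ_{credits < 3}; surviving tuples: {(2, 13, qa), (2, 16, qa), (2, 29, ops), (2, 5, qa), (2, 7, qa)}
π_{cid, room, credits} gives {(ops, 29, 2), (qa, 13, 2), (qa, 16, 2), (qa, 5, 2), (qa, 7, 2)}.

{(ops, 29, 2), (qa, 13, 2), (qa, 16, 2), (qa, 5, 2), (qa, 7, 2)}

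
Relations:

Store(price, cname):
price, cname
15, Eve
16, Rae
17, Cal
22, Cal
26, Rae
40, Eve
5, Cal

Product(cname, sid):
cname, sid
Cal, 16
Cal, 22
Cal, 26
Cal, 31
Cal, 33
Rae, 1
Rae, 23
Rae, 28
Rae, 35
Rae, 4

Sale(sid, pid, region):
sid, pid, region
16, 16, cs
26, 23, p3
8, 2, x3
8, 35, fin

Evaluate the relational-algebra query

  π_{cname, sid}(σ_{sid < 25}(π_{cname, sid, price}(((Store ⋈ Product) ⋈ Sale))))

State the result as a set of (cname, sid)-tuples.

Natural join on cname: {(16, Rae, 1), (16, Rae, 23), (16, Rae, 28), (16, Rae, 35), (16, Rae, 4), (17, Cal, 16), (17, Cal, 22), (17, Cal, 26), (17, Cal, 31), (17, Cal, 33), (22, Cal, 16), (22, Cal, 22), (22, Cal, 26), (22, Cal, 31), (22, Cal, 33), (26, Rae, 1), (26, Rae, 23), (26, Rae, 28), (26, Rae, 35), (26, Rae, 4), (5, Cal, 16), (5, Cal, 22), (5, Cal, 26), (5, Cal, 31), (5, Cal, 33)}
Natural join on sid: {(17, Cal, 16, 16, cs), (17, Cal, 26, 23, p3), (22, Cal, 16, 16, cs), (22, Cal, 26, 23, p3), (5, Cal, 16, 16, cs), (5, Cal, 26, 23, p3)}
π[cname, sid, price]: project onto (cname, sid, price) → {(Cal, 16, 17), (Cal, 16, 22), (Cal, 16, 5), (Cal, 26, 17), (Cal, 26, 22), (Cal, 26, 5)}
Apply σ_{sid < 25}; surviving tuples: {(Cal, 16, 17), (Cal, 16, 22), (Cal, 16, 5)}
π[cname, sid]: project onto (cname, sid) (2 duplicate(s) eliminated) → {(Cal, 16)}

{(Cal, 16)}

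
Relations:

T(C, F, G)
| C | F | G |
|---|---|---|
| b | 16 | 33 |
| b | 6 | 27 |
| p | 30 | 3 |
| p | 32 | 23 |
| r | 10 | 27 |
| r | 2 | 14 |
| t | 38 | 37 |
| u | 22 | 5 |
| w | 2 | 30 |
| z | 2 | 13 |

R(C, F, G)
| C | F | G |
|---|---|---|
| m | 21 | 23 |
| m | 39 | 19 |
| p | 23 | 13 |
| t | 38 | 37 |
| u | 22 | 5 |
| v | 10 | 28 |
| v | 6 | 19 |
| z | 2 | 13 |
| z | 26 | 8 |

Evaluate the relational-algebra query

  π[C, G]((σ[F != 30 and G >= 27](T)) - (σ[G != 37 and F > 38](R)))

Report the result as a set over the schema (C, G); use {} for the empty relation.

σ[F != 30 and G >= 27]: keep tuples satisfying F != 30 and G >= 27 → {(b, 16, 33), (b, 6, 27), (r, 10, 27), (t, 38, 37), (w, 2, 30)}
σ[G != 37 and F > 38]: keep tuples satisfying G != 37 and F > 38 → {(m, 39, 19)}
Taking the difference: {(b, 16, 33), (b, 6, 27), (r, 10, 27), (t, 38, 37), (w, 2, 30)}
Keep only column(s) C, G: {(b, 27), (b, 33), (r, 27), (t, 37), (w, 30)}

{(b, 27), (b, 33), (r, 27), (t, 37), (w, 30)}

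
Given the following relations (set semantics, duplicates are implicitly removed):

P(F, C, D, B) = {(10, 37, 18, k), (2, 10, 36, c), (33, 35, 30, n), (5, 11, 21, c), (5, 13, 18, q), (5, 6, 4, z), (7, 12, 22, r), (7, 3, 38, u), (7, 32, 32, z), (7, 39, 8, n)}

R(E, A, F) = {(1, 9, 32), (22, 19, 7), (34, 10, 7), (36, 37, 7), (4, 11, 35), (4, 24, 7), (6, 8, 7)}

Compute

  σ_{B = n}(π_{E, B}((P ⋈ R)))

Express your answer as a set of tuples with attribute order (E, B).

{(22, n), (34, n), (36, n), (4, n), (6, n)}

Natural join on F: {(7, 12, 22, r, 22, 19), (7, 12, 22, r, 34, 10), (7, 12, 22, r, 36, 37), (7, 12, 22, r, 4, 24), (7, 12, 22, r, 6, 8), (7, 3, 38, u, 22, 19), (7, 3, 38, u, 34, 10), (7, 3, 38, u, 36, 37), (7, 3, 38, u, 4, 24), (7, 3, 38, u, 6, 8), (7, 32, 32, z, 22, 19), (7, 32, 32, z, 34, 10), (7, 32, 32, z, 36, 37), (7, 32, 32, z, 4, 24), (7, 32, 32, z, 6, 8), (7, 39, 8, n, 22, 19), (7, 39, 8, n, 34, 10), (7, 39, 8, n, 36, 37), (7, 39, 8, n, 4, 24), (7, 39, 8, n, 6, 8)}
π[E, B]: project onto (E, B) → {(22, n), (22, r), (22, u), (22, z), (34, n), (34, r), (34, u), (34, z), (36, n), (36, r), (36, u), (36, z), (4, n), (4, r), (4, u), (4, z), (6, n), (6, r), (6, u), (6, z)}
Filtering on B = n leaves {(22, n), (34, n), (36, n), (4, n), (6, n)}.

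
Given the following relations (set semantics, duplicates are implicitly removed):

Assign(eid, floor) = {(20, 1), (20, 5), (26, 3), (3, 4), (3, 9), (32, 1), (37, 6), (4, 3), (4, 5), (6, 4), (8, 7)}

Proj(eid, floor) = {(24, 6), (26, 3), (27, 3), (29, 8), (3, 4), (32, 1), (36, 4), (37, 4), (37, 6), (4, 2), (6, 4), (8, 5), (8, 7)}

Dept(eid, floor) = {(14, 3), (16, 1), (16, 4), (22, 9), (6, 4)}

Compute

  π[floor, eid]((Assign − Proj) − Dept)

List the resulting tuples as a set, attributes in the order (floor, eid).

{(1, 20), (3, 4), (5, 20), (5, 4), (9, 3)}

Taking the difference: {(20, 1), (20, 5), (3, 9), (4, 3), (4, 5)}
Taking the difference: {(20, 1), (20, 5), (3, 9), (4, 3), (4, 5)}
π_{floor, eid} gives {(1, 20), (3, 4), (5, 20), (5, 4), (9, 3)}.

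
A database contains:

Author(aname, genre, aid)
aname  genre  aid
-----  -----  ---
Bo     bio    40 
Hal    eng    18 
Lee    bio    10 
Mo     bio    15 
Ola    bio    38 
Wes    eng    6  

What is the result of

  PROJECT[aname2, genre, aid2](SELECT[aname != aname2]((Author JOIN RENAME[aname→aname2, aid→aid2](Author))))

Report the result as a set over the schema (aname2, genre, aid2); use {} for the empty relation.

ρ[aname→aname2, aid→aid2]: schema becomes (aname2, genre, aid2); tuples unchanged.
Joining Author and RENAME[aname→aname2, aid→aid2](Author) on genre yields {(Bo, bio, 40, Bo, 40), (Bo, bio, 40, Lee, 10), (Bo, bio, 40, Mo, 15), (Bo, bio, 40, Ola, 38), (Hal, eng, 18, Hal, 18), (Hal, eng, 18, Wes, 6), (Lee, bio, 10, Bo, 40), (Lee, bio, 10, Lee, 10), (Lee, bio, 10, Mo, 15), (Lee, bio, 10, Ola, 38), (Mo, bio, 15, Bo, 40), (Mo, bio, 15, Lee, 10), (Mo, bio, 15, Mo, 15), (Mo, bio, 15, Ola, 38), (Ola, bio, 38, Bo, 40), (Ola, bio, 38, Lee, 10), (Ola, bio, 38, Mo, 15), (Ola, bio, 38, Ola, 38), (Wes, eng, 6, Hal, 18), (Wes, eng, 6, Wes, 6)}.
Filtering on aname != aname2 leaves {(Bo, bio, 40, Lee, 10), (Bo, bio, 40, Mo, 15), (Bo, bio, 40, Ola, 38), (Hal, eng, 18, Wes, 6), (Lee, bio, 10, Bo, 40), (Lee, bio, 10, Mo, 15), (Lee, bio, 10, Ola, 38), (Mo, bio, 15, Bo, 40), (Mo, bio, 15, Lee, 10), (Mo, bio, 15, Ola, 38), (Ola, bio, 38, Bo, 40), (Ola, bio, 38, Lee, 10), (Ola, bio, 38, Mo, 15), (Wes, eng, 6, Hal, 18)}.
Keep only column(s) aname2, genre, aid2 (8 duplicate(s) eliminated): {(Bo, bio, 40), (Hal, eng, 18), (Lee, bio, 10), (Mo, bio, 15), (Ola, bio, 38), (Wes, eng, 6)}

{(Bo, bio, 40), (Hal, eng, 18), (Lee, bio, 10), (Mo, bio, 15), (Ola, bio, 38), (Wes, eng, 6)}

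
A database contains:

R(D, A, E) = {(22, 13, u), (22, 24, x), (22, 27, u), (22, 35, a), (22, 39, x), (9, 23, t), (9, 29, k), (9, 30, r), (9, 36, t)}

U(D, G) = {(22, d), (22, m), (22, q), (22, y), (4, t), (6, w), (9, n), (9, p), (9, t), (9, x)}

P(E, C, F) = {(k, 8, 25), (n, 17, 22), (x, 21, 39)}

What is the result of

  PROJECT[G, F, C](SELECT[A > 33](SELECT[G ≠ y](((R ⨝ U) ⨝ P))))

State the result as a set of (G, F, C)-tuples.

R ⋈ U (natural join on D): {(22, 13, u, d), (22, 13, u, m), (22, 13, u, q), (22, 13, u, y), (22, 24, x, d), (22, 24, x, m), (22, 24, x, q), (22, 24, x, y), (22, 27, u, d), (22, 27, u, m), (22, 27, u, q), (22, 27, u, y), (22, 35, a, d), (22, 35, a, m), (22, 35, a, q), (22, 35, a, y), (22, 39, x, d), (22, 39, x, m), (22, 39, x, q), (22, 39, x, y), (9, 23, t, n), (9, 23, t, p), (9, 23, t, t), (9, 23, t, x), (9, 29, k, n), (9, 29, k, p), (9, 29, k, t), (9, 29, k, x), (9, 30, r, n), (9, 30, r, p), (9, 30, r, t), (9, 30, r, x), (9, 36, t, n), (9, 36, t, p), (9, 36, t, t), (9, 36, t, x)}
(R ⨝ U) ⋈ P (natural join on E): {(22, 24, x, d, 21, 39), (22, 24, x, m, 21, 39), (22, 24, x, q, 21, 39), (22, 24, x, y, 21, 39), (22, 39, x, d, 21, 39), (22, 39, x, m, 21, 39), (22, 39, x, q, 21, 39), (22, 39, x, y, 21, 39), (9, 29, k, n, 8, 25), (9, 29, k, p, 8, 25), (9, 29, k, t, 8, 25), (9, 29, k, x, 8, 25)}
Filtering on G ≠ y leaves {(22, 24, x, d, 21, 39), (22, 24, x, m, 21, 39), (22, 24, x, q, 21, 39), (22, 39, x, d, 21, 39), (22, 39, x, m, 21, 39), (22, 39, x, q, 21, 39), (9, 29, k, n, 8, 25), (9, 29, k, p, 8, 25), (9, 29, k, t, 8, 25), (9, 29, k, x, 8, 25)}.
Filtering on A > 33 leaves {(22, 39, x, d, 21, 39), (22, 39, x, m, 21, 39), (22, 39, x, q, 21, 39)}.
Keep only column(s) G, F, C: {(d, 39, 21), (m, 39, 21), (q, 39, 21)}

{(d, 39, 21), (m, 39, 21), (q, 39, 21)}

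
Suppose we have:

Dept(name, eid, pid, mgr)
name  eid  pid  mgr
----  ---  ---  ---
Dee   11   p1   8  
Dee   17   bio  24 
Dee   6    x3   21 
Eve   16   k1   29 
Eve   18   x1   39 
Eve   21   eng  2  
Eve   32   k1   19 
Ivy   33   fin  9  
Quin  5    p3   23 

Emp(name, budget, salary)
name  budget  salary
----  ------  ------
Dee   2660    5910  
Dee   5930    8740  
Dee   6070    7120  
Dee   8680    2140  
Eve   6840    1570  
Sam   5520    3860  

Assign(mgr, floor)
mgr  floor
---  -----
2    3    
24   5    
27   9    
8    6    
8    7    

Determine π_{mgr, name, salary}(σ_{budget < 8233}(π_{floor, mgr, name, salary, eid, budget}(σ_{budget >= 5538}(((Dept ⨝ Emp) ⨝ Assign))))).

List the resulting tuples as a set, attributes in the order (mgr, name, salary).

Natural join on name: {(Dee, 11, p1, 8, 2660, 5910), (Dee, 11, p1, 8, 5930, 8740), (Dee, 11, p1, 8, 6070, 7120), (Dee, 11, p1, 8, 8680, 2140), (Dee, 17, bio, 24, 2660, 5910), (Dee, 17, bio, 24, 5930, 8740), (Dee, 17, bio, 24, 6070, 7120), (Dee, 17, bio, 24, 8680, 2140), (Dee, 6, x3, 21, 2660, 5910), (Dee, 6, x3, 21, 5930, 8740), (Dee, 6, x3, 21, 6070, 7120), (Dee, 6, x3, 21, 8680, 2140), (Eve, 16, k1, 29, 6840, 1570), (Eve, 18, x1, 39, 6840, 1570), (Eve, 21, eng, 2, 6840, 1570), (Eve, 32, k1, 19, 6840, 1570)}
Natural join on mgr: {(Dee, 11, p1, 8, 2660, 5910, 6), (Dee, 11, p1, 8, 2660, 5910, 7), (Dee, 11, p1, 8, 5930, 8740, 6), (Dee, 11, p1, 8, 5930, 8740, 7), (Dee, 11, p1, 8, 6070, 7120, 6), (Dee, 11, p1, 8, 6070, 7120, 7), (Dee, 11, p1, 8, 8680, 2140, 6), (Dee, 11, p1, 8, 8680, 2140, 7), (Dee, 17, bio, 24, 2660, 5910, 5), (Dee, 17, bio, 24, 5930, 8740, 5), (Dee, 17, bio, 24, 6070, 7120, 5), (Dee, 17, bio, 24, 8680, 2140, 5), (Eve, 21, eng, 2, 6840, 1570, 3)}
Filtering on budget >= 5538 leaves {(Dee, 11, p1, 8, 5930, 8740, 6), (Dee, 11, p1, 8, 5930, 8740, 7), (Dee, 11, p1, 8, 6070, 7120, 6), (Dee, 11, p1, 8, 6070, 7120, 7), (Dee, 11, p1, 8, 8680, 2140, 6), (Dee, 11, p1, 8, 8680, 2140, 7), (Dee, 17, bio, 24, 5930, 8740, 5), (Dee, 17, bio, 24, 6070, 7120, 5), (Dee, 17, bio, 24, 8680, 2140, 5), (Eve, 21, eng, 2, 6840, 1570, 3)}.
π[floor, mgr, name, salary, eid, budget]: project onto (floor, mgr, name, salary, eid, budget) → {(3, 2, Eve, 1570, 21, 6840), (5, 24, Dee, 2140, 17, 8680), (5, 24, Dee, 7120, 17, 6070), (5, 24, Dee, 8740, 17, 5930), (6, 8, Dee, 2140, 11, 8680), (6, 8, Dee, 7120, 11, 6070), (6, 8, Dee, 8740, 11, 5930), (7, 8, Dee, 2140, 11, 8680), (7, 8, Dee, 7120, 11, 6070), (7, 8, Dee, 8740, 11, 5930)}
Filtering on budget < 8233 leaves {(3, 2, Eve, 1570, 21, 6840), (5, 24, Dee, 7120, 17, 6070), (5, 24, Dee, 8740, 17, 5930), (6, 8, Dee, 7120, 11, 6070), (6, 8, Dee, 8740, 11, 5930), (7, 8, Dee, 7120, 11, 6070), (7, 8, Dee, 8740, 11, 5930)}.
π[mgr, name, salary]: project onto (mgr, name, salary) (2 duplicate(s) eliminated) → {(2, Eve, 1570), (24, Dee, 7120), (24, Dee, 8740), (8, Dee, 7120), (8, Dee, 8740)}

{(2, Eve, 1570), (24, Dee, 7120), (24, Dee, 8740), (8, Dee, 7120), (8, Dee, 8740)}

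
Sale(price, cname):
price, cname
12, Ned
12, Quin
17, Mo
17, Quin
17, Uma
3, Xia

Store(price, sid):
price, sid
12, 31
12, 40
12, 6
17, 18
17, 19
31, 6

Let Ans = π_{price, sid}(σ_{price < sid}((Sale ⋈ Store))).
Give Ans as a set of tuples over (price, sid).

{(12, 31), (12, 40), (17, 18), (17, 19)}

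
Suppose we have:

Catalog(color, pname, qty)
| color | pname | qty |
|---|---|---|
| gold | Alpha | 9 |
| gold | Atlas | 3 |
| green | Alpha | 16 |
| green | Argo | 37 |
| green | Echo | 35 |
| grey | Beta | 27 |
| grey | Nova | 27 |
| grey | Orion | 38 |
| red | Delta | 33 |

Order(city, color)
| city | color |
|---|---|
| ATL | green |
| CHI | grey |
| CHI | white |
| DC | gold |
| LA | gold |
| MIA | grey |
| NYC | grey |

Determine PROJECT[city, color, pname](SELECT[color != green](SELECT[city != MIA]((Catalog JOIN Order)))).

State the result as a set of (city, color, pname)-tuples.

Joining Catalog and Order on color yields {(gold, Alpha, 9, DC), (gold, Alpha, 9, LA), (gold, Atlas, 3, DC), (gold, Atlas, 3, LA), (green, Alpha, 16, ATL), (green, Argo, 37, ATL), (green, Echo, 35, ATL), (grey, Beta, 27, CHI), (grey, Beta, 27, MIA), (grey, Beta, 27, NYC), (grey, Nova, 27, CHI), (grey, Nova, 27, MIA), (grey, Nova, 27, NYC), (grey, Orion, 38, CHI), (grey, Orion, 38, MIA), (grey, Orion, 38, NYC)}.
σ[city != MIA]: keep tuples satisfying city != MIA → {(gold, Alpha, 9, DC), (gold, Alpha, 9, LA), (gold, Atlas, 3, DC), (gold, Atlas, 3, LA), (green, Alpha, 16, ATL), (green, Argo, 37, ATL), (green, Echo, 35, ATL), (grey, Beta, 27, CHI), (grey, Beta, 27, NYC), (grey, Nova, 27, CHI), (grey, Nova, 27, NYC), (grey, Orion, 38, CHI), (grey, Orion, 38, NYC)}
σ[color != green]: keep tuples satisfying color != green → {(gold, Alpha, 9, DC), (gold, Alpha, 9, LA), (gold, Atlas, 3, DC), (gold, Atlas, 3, LA), (grey, Beta, 27, CHI), (grey, Beta, 27, NYC), (grey, Nova, 27, CHI), (grey, Nova, 27, NYC), (grey, Orion, 38, CHI), (grey, Orion, 38, NYC)}
Keep only column(s) city, color, pname: {(CHI, grey, Beta), (CHI, grey, Nova), (CHI, grey, Orion), (DC, gold, Alpha), (DC, gold, Atlas), (LA, gold, Alpha), (LA, gold, Atlas), (NYC, grey, Beta), (NYC, grey, Nova), (NYC, grey, Orion)}

{(CHI, grey, Beta), (CHI, grey, Nova), (CHI, grey, Orion), (DC, gold, Alpha), (DC, gold, Atlas), (LA, gold, Alpha), (LA, gold, Atlas), (NYC, grey, Beta), (NYC, grey, Nova), (NYC, grey, Orion)}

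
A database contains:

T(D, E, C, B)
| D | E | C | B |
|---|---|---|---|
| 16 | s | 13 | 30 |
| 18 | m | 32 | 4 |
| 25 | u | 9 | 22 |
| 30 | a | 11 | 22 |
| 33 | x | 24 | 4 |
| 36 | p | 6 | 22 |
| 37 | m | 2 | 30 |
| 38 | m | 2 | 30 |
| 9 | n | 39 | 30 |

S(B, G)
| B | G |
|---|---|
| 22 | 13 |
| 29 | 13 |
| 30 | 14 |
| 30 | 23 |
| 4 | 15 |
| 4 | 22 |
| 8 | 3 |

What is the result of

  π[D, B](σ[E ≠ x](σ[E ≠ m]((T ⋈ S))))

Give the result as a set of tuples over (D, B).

Joining T and S on B yields {(16, s, 13, 30, 14), (16, s, 13, 30, 23), (18, m, 32, 4, 15), (18, m, 32, 4, 22), (25, u, 9, 22, 13), (30, a, 11, 22, 13), (33, x, 24, 4, 15), (33, x, 24, 4, 22), (36, p, 6, 22, 13), (37, m, 2, 30, 14), (37, m, 2, 30, 23), (38, m, 2, 30, 14), (38, m, 2, 30, 23), (9, n, 39, 30, 14), (9, n, 39, 30, 23)}.
Apply σ_{E ≠ m}; surviving tuples: {(16, s, 13, 30, 14), (16, s, 13, 30, 23), (25, u, 9, 22, 13), (30, a, 11, 22, 13), (33, x, 24, 4, 15), (33, x, 24, 4, 22), (36, p, 6, 22, 13), (9, n, 39, 30, 14), (9, n, 39, 30, 23)}
Apply σ_{E ≠ x}; surviving tuples: {(16, s, 13, 30, 14), (16, s, 13, 30, 23), (25, u, 9, 22, 13), (30, a, 11, 22, 13), (36, p, 6, 22, 13), (9, n, 39, 30, 14), (9, n, 39, 30, 23)}
Keep only column(s) D, B (2 duplicate(s) eliminated): {(16, 30), (25, 22), (30, 22), (36, 22), (9, 30)}

{(16, 30), (25, 22), (30, 22), (36, 22), (9, 30)}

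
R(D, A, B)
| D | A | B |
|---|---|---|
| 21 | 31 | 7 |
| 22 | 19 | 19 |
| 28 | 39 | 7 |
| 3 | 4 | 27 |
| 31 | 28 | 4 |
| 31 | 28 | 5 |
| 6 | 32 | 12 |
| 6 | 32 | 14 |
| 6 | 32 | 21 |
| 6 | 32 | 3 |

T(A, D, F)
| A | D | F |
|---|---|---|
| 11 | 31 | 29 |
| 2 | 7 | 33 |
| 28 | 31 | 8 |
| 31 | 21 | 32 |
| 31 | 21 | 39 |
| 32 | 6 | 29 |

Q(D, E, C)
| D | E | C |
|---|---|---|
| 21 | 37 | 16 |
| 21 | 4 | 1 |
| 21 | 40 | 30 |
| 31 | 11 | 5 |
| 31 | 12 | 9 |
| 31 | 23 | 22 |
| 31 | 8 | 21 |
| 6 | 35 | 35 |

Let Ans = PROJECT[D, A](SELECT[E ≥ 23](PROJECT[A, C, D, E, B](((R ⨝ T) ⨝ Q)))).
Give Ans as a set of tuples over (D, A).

{(21, 31), (31, 28), (6, 32)}

Natural join on D, A: {(21, 31, 7, 32), (21, 31, 7, 39), (31, 28, 4, 8), (31, 28, 5, 8), (6, 32, 12, 29), (6, 32, 14, 29), (6, 32, 21, 29), (6, 32, 3, 29)}
Natural join on D: {(21, 31, 7, 32, 37, 16), (21, 31, 7, 32, 4, 1), (21, 31, 7, 32, 40, 30), (21, 31, 7, 39, 37, 16), (21, 31, 7, 39, 4, 1), (21, 31, 7, 39, 40, 30), (31, 28, 4, 8, 11, 5), (31, 28, 4, 8, 12, 9), (31, 28, 4, 8, 23, 22), (31, 28, 4, 8, 8, 21), (31, 28, 5, 8, 11, 5), (31, 28, 5, 8, 12, 9), (31, 28, 5, 8, 23, 22), (31, 28, 5, 8, 8, 21), (6, 32, 12, 29, 35, 35), (6, 32, 14, 29, 35, 35), (6, 32, 21, 29, 35, 35), (6, 32, 3, 29, 35, 35)}
Projecting to A, C, D, E, B (3 duplicate(s) eliminated): {(28, 21, 31, 8, 4), (28, 21, 31, 8, 5), (28, 22, 31, 23, 4), (28, 22, 31, 23, 5), (28, 5, 31, 11, 4), (28, 5, 31, 11, 5), (28, 9, 31, 12, 4), (28, 9, 31, 12, 5), (31, 1, 21, 4, 7), (31, 16, 21, 37, 7), (31, 30, 21, 40, 7), (32, 35, 6, 35, 12), (32, 35, 6, 35, 14), (32, 35, 6, 35, 21), (32, 35, 6, 35, 3)}
Selection E ≥ 23: {(28, 22, 31, 23, 4), (28, 22, 31, 23, 5), (31, 16, 21, 37, 7), (31, 30, 21, 40, 7), (32, 35, 6, 35, 12), (32, 35, 6, 35, 14), (32, 35, 6, 35, 21), (32, 35, 6, 35, 3)}
Projecting to D, A (5 duplicate(s) eliminated): {(21, 31), (31, 28), (6, 32)}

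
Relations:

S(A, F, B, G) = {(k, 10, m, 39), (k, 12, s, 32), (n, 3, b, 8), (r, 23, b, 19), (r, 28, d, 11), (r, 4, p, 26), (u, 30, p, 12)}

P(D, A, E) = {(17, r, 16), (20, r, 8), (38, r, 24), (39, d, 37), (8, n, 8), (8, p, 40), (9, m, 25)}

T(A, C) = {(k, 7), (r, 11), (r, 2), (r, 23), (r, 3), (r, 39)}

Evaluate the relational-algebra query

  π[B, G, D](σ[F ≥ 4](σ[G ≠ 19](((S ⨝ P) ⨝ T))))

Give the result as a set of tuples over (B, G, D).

{(d, 11, 17), (d, 11, 20), (d, 11, 38), (p, 26, 17), (p, 26, 20), (p, 26, 38)}

S ⋈ P (natural join on A): {(n, 3, b, 8, 8, 8), (r, 23, b, 19, 17, 16), (r, 23, b, 19, 20, 8), (r, 23, b, 19, 38, 24), (r, 28, d, 11, 17, 16), (r, 28, d, 11, 20, 8), (r, 28, d, 11, 38, 24), (r, 4, p, 26, 17, 16), (r, 4, p, 26, 20, 8), (r, 4, p, 26, 38, 24)}
(S ⨝ P) ⋈ T (natural join on A): {(r, 23, b, 19, 17, 16, 11), (r, 23, b, 19, 17, 16, 2), (r, 23, b, 19, 17, 16, 23), (r, 23, b, 19, 17, 16, 3), (r, 23, b, 19, 17, 16, 39), (r, 23, b, 19, 20, 8, 11), (r, 23, b, 19, 20, 8, 2), (r, 23, b, 19, 20, 8, 23), (r, 23, b, 19, 20, 8, 3), (r, 23, b, 19, 20, 8, 39), (r, 23, b, 19, 38, 24, 11), (r, 23, b, 19, 38, 24, 2), (r, 23, b, 19, 38, 24, 23), (r, 23, b, 19, 38, 24, 3), (r, 23, b, 19, 38, 24, 39), (r, 28, d, 11, 17, 16, 11), (r, 28, d, 11, 17, 16, 2), (r, 28, d, 11, 17, 16, 23), (r, 28, d, 11, 17, 16, 3), (r, 28, d, 11, 17, 16, 39), (r, 28, d, 11, 20, 8, 11), (r, 28, d, 11, 20, 8, 2), (r, 28, d, 11, 20, 8, 23), (r, 28, d, 11, 20, 8, 3), (r, 28, d, 11, 20, 8, 39), (r, 28, d, 11, 38, 24, 11), (r, 28, d, 11, 38, 24, 2), (r, 28, d, 11, 38, 24, 23), (r, 28, d, 11, 38, 24, 3), (r, 28, d, 11, 38, 24, 39), (r, 4, p, 26, 17, 16, 11), (r, 4, p, 26, 17, 16, 2), (r, 4, p, 26, 17, 16, 23), (r, 4, p, 26, 17, 16, 3), (r, 4, p, 26, 17, 16, 39), (r, 4, p, 26, 20, 8, 11), (r, 4, p, 26, 20, 8, 2), (r, 4, p, 26, 20, 8, 23), (r, 4, p, 26, 20, 8, 3), (r, 4, p, 26, 20, 8, 39), (r, 4, p, 26, 38, 24, 11), (r, 4, p, 26, 38, 24, 2), (r, 4, p, 26, 38, 24, 23), (r, 4, p, 26, 38, 24, 3), (r, 4, p, 26, 38, 24, 39)}
Selection G ≠ 19: {(r, 28, d, 11, 17, 16, 11), (r, 28, d, 11, 17, 16, 2), (r, 28, d, 11, 17, 16, 23), (r, 28, d, 11, 17, 16, 3), (r, 28, d, 11, 17, 16, 39), (r, 28, d, 11, 20, 8, 11), (r, 28, d, 11, 20, 8, 2), (r, 28, d, 11, 20, 8, 23), (r, 28, d, 11, 20, 8, 3), (r, 28, d, 11, 20, 8, 39), (r, 28, d, 11, 38, 24, 11), (r, 28, d, 11, 38, 24, 2), (r, 28, d, 11, 38, 24, 23), (r, 28, d, 11, 38, 24, 3), (r, 28, d, 11, 38, 24, 39), (r, 4, p, 26, 17, 16, 11), (r, 4, p, 26, 17, 16, 2), (r, 4, p, 26, 17, 16, 23), (r, 4, p, 26, 17, 16, 3), (r, 4, p, 26, 17, 16, 39), (r, 4, p, 26, 20, 8, 11), (r, 4, p, 26, 20, 8, 2), (r, 4, p, 26, 20, 8, 23), (r, 4, p, 26, 20, 8, 3), (r, 4, p, 26, 20, 8, 39), (r, 4, p, 26, 38, 24, 11), (r, 4, p, 26, 38, 24, 2), (r, 4, p, 26, 38, 24, 23), (r, 4, p, 26, 38, 24, 3), (r, 4, p, 26, 38, 24, 39)}
Selection F ≥ 4: {(r, 28, d, 11, 17, 16, 11), (r, 28, d, 11, 17, 16, 2), (r, 28, d, 11, 17, 16, 23), (r, 28, d, 11, 17, 16, 3), (r, 28, d, 11, 17, 16, 39), (r, 28, d, 11, 20, 8, 11), (r, 28, d, 11, 20, 8, 2), (r, 28, d, 11, 20, 8, 23), (r, 28, d, 11, 20, 8, 3), (r, 28, d, 11, 20, 8, 39), (r, 28, d, 11, 38, 24, 11), (r, 28, d, 11, 38, 24, 2), (r, 28, d, 11, 38, 24, 23), (r, 28, d, 11, 38, 24, 3), (r, 28, d, 11, 38, 24, 39), (r, 4, p, 26, 17, 16, 11), (r, 4, p, 26, 17, 16, 2), (r, 4, p, 26, 17, 16, 23), (r, 4, p, 26, 17, 16, 3), (r, 4, p, 26, 17, 16, 39), (r, 4, p, 26, 20, 8, 11), (r, 4, p, 26, 20, 8, 2), (r, 4, p, 26, 20, 8, 23), (r, 4, p, 26, 20, 8, 3), (r, 4, p, 26, 20, 8, 39), (r, 4, p, 26, 38, 24, 11), (r, 4, p, 26, 38, 24, 2), (r, 4, p, 26, 38, 24, 23), (r, 4, p, 26, 38, 24, 3), (r, 4, p, 26, 38, 24, 39)}
Projecting to B, G, D (24 duplicate(s) eliminated): {(d, 11, 17), (d, 11, 20), (d, 11, 38), (p, 26, 17), (p, 26, 20), (p, 26, 38)}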